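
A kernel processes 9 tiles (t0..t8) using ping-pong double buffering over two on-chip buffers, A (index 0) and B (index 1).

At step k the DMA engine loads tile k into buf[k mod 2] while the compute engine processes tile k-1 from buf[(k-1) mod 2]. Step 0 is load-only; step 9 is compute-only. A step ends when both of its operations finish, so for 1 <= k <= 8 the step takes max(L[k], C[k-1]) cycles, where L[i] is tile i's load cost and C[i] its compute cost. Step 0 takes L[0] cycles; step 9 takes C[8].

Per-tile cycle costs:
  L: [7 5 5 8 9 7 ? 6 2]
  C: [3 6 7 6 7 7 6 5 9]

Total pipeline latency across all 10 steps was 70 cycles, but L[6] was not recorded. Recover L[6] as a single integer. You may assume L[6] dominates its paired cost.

step 0 = dur = L[0]=7 = 7
step 1 = dur = max(L[1]=5, C[0]=3) = 5
step 2 = dur = max(L[2]=5, C[1]=6) = 6
step 3 = dur = max(L[3]=8, C[2]=7) = 8
step 4 = dur = max(L[4]=9, C[3]=6) = 9
step 5 = dur = max(L[5]=7, C[4]=7) = 7
step 6 = dur = max(L[6]=?, C[5]=7) = L[6]  (unknown; binding)
step 7 = dur = max(L[7]=6, C[6]=6) = 6
step 8 = dur = max(L[8]=2, C[7]=5) = 5
step 9 = dur = C[8]=9 = 9
sum of known step durations = 62
dur[6] = total - known = 70 - 62 = 8
L[6] is the binding max in step 6, so L[6] = dur[6] = 8

L[6] = 8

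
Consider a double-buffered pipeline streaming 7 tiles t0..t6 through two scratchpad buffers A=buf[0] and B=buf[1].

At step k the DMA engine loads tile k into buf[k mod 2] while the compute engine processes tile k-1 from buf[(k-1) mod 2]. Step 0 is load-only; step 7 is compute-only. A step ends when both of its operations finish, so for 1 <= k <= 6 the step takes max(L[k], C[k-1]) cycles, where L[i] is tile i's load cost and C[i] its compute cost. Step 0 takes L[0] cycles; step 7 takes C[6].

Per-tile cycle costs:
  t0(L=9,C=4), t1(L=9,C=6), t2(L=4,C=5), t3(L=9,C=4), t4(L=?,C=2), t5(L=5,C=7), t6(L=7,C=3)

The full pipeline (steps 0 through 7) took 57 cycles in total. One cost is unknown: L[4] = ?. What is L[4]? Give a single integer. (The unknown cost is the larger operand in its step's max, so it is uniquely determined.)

step 0 → dur = L[0]=9 = 9
step 1 → dur = max(L[1]=9, C[0]=4) = 9
step 2 → dur = max(L[2]=4, C[1]=6) = 6
step 3 → dur = max(L[3]=9, C[2]=5) = 9
step 4 → dur = max(L[4]=?, C[3]=4) = L[4]  (unknown; binding)
step 5 → dur = max(L[5]=5, C[4]=2) = 5
step 6 → dur = max(L[6]=7, C[5]=7) = 7
step 7 → dur = C[6]=3 = 3
sum of known step durations = 48
dur[4] = total - known = 57 - 48 = 9
L[4] is the binding max in step 4, so L[4] = dur[4] = 9

L[4] = 9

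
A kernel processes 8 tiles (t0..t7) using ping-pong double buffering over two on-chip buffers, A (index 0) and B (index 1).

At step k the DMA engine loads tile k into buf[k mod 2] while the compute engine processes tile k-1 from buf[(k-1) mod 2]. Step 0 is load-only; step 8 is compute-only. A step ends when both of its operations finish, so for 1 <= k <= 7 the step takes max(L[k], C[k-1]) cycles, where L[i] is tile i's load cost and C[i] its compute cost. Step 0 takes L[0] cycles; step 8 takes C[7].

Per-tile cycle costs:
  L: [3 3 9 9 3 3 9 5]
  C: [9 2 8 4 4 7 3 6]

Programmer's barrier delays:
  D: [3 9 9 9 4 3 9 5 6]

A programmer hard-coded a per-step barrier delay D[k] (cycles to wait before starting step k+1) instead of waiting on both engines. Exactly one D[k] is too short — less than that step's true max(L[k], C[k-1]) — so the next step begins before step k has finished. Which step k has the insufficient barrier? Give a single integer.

hazard at step 5

k=0 barrier L[0]=3→3c, D[0]=3 ok
k=1 barrier max(L[1]=3,C[0]=9)→9c, D[1]=9 ok
k=2 barrier max(L[2]=9,C[1]=2)→9c, D[2]=9 ok
k=3 barrier max(L[3]=9,C[2]=8)→9c, D[3]=9 ok
k=4 barrier max(L[4]=3,C[3]=4)→4c, D[4]=4 ok
k=5 barrier max(L[5]=3,C[4]=4)→4c, D[5]=3 SHORT
k=6 barrier max(L[6]=9,C[5]=7)→9c, D[6]=9 ok
k=7 barrier max(L[7]=5,C[6]=3)→5c, D[7]=5 ok
k=8 barrier C[7]=6→6c, D[8]=6 ok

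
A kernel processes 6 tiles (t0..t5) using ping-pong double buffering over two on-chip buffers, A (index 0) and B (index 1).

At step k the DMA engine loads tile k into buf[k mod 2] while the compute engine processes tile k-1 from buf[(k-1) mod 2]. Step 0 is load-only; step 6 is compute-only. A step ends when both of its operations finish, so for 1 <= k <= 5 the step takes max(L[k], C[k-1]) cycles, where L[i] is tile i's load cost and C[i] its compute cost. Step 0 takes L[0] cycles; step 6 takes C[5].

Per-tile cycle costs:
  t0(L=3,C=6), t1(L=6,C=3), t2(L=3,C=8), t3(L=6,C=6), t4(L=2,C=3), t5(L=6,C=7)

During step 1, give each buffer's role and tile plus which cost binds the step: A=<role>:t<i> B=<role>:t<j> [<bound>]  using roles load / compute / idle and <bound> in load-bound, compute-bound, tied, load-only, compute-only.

step 1: A=compute:t0 B=load:t1 [tied]

[0] DMA t0→A (3c) ∥ CU idle ⇒ 3c, clock 3
[1] DMA t1→B (6c) ∥ CU A:t0 (6c) ⇒ 6c, clock 9
[2] DMA t2→A (3c) ∥ CU B:t1 (3c) ⇒ 3c, clock 12
[3] DMA t3→B (6c) ∥ CU A:t2 (8c) ⇒ 8c, clock 20
[4] DMA t4→A (2c) ∥ CU B:t3 (6c) ⇒ 6c, clock 26
[5] DMA t5→B (6c) ∥ CU A:t4 (3c) ⇒ 6c, clock 32
[6] DMA idle ∥ CU B:t5 (7c) ⇒ 7c, clock 39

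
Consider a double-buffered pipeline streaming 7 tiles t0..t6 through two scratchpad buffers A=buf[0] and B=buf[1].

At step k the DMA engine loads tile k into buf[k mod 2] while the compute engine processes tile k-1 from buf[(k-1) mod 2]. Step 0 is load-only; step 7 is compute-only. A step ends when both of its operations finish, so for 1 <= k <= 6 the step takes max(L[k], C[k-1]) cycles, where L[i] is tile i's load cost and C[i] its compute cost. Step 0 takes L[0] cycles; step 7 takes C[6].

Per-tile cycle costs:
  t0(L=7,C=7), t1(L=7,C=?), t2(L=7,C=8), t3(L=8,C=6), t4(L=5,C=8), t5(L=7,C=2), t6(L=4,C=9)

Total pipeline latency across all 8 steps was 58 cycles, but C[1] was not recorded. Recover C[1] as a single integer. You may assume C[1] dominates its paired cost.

C[1] = 9

step 0 = dur = L[0]=7 = 7
step 1 = dur = max(L[1]=7, C[0]=7) = 7
step 2 = dur = max(L[2]=7, C[1]=?) = C[1]  (unknown; binding)
step 3 = dur = max(L[3]=8, C[2]=8) = 8
step 4 = dur = max(L[4]=5, C[3]=6) = 6
step 5 = dur = max(L[5]=7, C[4]=8) = 8
step 6 = dur = max(L[6]=4, C[5]=2) = 4
step 7 = dur = C[6]=9 = 9
sum of known step durations = 49
dur[2] = total - known = 58 - 49 = 9
C[1] is the binding max in step 2, so C[1] = dur[2] = 9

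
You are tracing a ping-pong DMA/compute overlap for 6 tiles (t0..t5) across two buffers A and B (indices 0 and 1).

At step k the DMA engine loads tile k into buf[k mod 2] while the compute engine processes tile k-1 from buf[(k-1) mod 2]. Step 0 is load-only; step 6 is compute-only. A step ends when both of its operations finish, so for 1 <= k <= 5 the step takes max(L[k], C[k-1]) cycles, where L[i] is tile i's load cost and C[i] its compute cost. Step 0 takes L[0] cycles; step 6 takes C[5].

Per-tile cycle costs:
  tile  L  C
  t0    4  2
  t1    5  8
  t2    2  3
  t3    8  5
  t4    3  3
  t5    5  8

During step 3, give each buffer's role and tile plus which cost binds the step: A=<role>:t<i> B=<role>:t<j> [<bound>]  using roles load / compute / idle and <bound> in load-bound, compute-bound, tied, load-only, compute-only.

step 3: A=compute:t2 B=load:t3 [load-bound]

k=0 load=t0/4c comp=- wait=4 total=4
k=1 load=t1/5c comp=t0/2c wait=5 total=9
k=2 load=t2/2c comp=t1/8c wait=8 total=17
k=3 load=t3/8c comp=t2/3c wait=8 total=25
k=4 load=t4/3c comp=t3/5c wait=5 total=30
k=5 load=t5/5c comp=t4/3c wait=5 total=35
k=6 load=- comp=t5/8c wait=8 total=43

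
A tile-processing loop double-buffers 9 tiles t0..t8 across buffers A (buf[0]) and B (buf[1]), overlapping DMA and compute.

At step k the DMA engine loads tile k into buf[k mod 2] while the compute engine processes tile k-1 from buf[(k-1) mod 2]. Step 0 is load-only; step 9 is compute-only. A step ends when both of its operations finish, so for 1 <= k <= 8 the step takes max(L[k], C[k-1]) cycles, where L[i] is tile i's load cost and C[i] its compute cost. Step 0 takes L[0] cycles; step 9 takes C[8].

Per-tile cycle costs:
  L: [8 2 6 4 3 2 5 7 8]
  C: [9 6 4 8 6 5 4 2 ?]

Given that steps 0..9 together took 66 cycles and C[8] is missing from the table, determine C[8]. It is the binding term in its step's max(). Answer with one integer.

step 0 | dur = L[0]=8 = 8
step 1 | dur = max(L[1]=2, C[0]=9) = 9
step 2 | dur = max(L[2]=6, C[1]=6) = 6
step 3 | dur = max(L[3]=4, C[2]=4) = 4
step 4 | dur = max(L[4]=3, C[3]=8) = 8
step 5 | dur = max(L[5]=2, C[4]=6) = 6
step 6 | dur = max(L[6]=5, C[5]=5) = 5
step 7 | dur = max(L[7]=7, C[6]=4) = 7
step 8 | dur = max(L[8]=8, C[7]=2) = 8
step 9 | dur = C[8]=? = C[8]  (unknown; binding)
sum of known step durations = 61
dur[9] = total - known = 66 - 61 = 5
C[8] is the binding max in step 9, so C[8] = dur[9] = 5

C[8] = 5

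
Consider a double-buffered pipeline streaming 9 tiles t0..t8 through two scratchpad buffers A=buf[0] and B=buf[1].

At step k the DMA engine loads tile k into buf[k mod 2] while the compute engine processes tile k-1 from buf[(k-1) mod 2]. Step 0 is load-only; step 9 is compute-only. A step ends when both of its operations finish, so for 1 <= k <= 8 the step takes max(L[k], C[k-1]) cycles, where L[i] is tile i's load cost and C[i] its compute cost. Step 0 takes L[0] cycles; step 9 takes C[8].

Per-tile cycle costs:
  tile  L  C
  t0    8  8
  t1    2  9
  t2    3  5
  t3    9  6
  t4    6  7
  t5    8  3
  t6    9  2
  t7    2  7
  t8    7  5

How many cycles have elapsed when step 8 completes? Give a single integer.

end_cycle[8] = 66

k=0 load=t0/8c comp=- wait=8 total=8
k=1 load=t1/2c comp=t0/8c wait=8 total=16
k=2 load=t2/3c comp=t1/9c wait=9 total=25
k=3 load=t3/9c comp=t2/5c wait=9 total=34
k=4 load=t4/6c comp=t3/6c wait=6 total=40
k=5 load=t5/8c comp=t4/7c wait=8 total=48
k=6 load=t6/9c comp=t5/3c wait=9 total=57
k=7 load=t7/2c comp=t6/2c wait=2 total=59
k=8 load=t8/7c comp=t7/7c wait=7 total=66
k=9 load=- comp=t8/5c wait=5 total=71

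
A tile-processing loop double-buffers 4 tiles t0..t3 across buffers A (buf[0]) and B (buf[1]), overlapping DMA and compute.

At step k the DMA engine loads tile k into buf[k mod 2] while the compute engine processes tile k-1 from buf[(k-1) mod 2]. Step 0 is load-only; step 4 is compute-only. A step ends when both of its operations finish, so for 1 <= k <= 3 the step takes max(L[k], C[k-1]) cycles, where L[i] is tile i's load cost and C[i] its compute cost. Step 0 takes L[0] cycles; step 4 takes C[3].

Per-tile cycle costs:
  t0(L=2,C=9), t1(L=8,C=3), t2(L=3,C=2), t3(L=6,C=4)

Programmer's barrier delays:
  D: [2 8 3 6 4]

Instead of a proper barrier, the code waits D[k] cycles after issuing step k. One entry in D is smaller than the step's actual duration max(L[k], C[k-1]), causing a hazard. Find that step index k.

step 0: need L[0]=2 = 2; D[0]=2 ok
step 1: need max(L[1]=8,C[0]=9) = 9; D[1]=8 SHORT
step 2: need max(L[2]=3,C[1]=3) = 3; D[2]=3 ok
step 3: need max(L[3]=6,C[2]=2) = 6; D[3]=6 ok
step 4: need C[3]=4 = 4; D[4]=4 ok

hazard at step 1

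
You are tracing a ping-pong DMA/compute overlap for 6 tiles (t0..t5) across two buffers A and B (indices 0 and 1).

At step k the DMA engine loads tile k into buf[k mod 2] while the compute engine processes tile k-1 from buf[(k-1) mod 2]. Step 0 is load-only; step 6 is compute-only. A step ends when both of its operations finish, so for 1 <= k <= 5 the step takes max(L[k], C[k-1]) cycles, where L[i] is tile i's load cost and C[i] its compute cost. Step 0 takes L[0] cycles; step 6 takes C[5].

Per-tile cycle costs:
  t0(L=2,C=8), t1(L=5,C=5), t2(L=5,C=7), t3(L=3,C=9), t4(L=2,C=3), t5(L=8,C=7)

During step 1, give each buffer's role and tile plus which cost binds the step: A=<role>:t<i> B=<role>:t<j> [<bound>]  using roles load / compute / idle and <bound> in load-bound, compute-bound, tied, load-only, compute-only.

[0] DMA t0→A (2c) ∥ CU idle ⇒ 2c, clock 2
[1] DMA t1→B (5c) ∥ CU A:t0 (8c) ⇒ 8c, clock 10
[2] DMA t2→A (5c) ∥ CU B:t1 (5c) ⇒ 5c, clock 15
[3] DMA t3→B (3c) ∥ CU A:t2 (7c) ⇒ 7c, clock 22
[4] DMA t4→A (2c) ∥ CU B:t3 (9c) ⇒ 9c, clock 31
[5] DMA t5→B (8c) ∥ CU A:t4 (3c) ⇒ 8c, clock 39
[6] DMA idle ∥ CU B:t5 (7c) ⇒ 7c, clock 46

step 1: A=compute:t0 B=load:t1 [compute-bound]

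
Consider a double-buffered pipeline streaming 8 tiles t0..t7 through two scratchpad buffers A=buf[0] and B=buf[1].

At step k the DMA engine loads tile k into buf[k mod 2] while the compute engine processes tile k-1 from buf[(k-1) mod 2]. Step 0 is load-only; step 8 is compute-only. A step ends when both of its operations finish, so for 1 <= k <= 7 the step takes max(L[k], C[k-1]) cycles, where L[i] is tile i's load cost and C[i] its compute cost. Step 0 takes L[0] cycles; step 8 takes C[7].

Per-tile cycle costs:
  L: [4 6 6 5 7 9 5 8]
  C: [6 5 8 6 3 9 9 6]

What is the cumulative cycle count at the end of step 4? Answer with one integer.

end_cycle[4] = 31

  0. 4=4c; end=4; A:t0 B:-
  1. max(6,6)=6c; end=10; A:t0 B:t1
  2. max(6,5)=6c; end=16; A:t2 B:t1
  3. max(5,8)=8c; end=24; A:t2 B:t3
  4. max(7,6)=7c; end=31; A:t4 B:t3
  5. max(9,3)=9c; end=40; A:t4 B:t5
  6. max(5,9)=9c; end=49; A:t6 B:t5
  7. max(8,9)=9c; end=58; A:t6 B:t7
  8. 6=6c; end=64; A:t6 B:t7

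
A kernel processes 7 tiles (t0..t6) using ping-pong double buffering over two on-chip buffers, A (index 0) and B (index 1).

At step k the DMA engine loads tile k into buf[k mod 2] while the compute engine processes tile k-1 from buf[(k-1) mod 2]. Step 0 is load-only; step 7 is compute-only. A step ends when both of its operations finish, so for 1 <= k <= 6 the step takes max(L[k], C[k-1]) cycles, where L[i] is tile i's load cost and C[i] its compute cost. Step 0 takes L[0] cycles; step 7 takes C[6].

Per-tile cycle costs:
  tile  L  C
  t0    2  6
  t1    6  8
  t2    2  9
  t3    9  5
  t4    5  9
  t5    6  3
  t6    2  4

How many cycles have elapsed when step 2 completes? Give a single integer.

step 0: L[0]=2 → dur=2, Σ=2 | A=load:t0 B=idle [load-only]
step 1: L[1]=6 C[0]=6 → dur=6, Σ=8 | A=compute:t0 B=load:t1 [tied]
step 2: L[2]=2 C[1]=8 → dur=8, Σ=16 | A=load:t2 B=compute:t1 [compute-bound]
step 3: L[3]=9 C[2]=9 → dur=9, Σ=25 | A=compute:t2 B=load:t3 [tied]
step 4: L[4]=5 C[3]=5 → dur=5, Σ=30 | A=load:t4 B=compute:t3 [tied]
step 5: L[5]=6 C[4]=9 → dur=9, Σ=39 | A=compute:t4 B=load:t5 [compute-bound]
step 6: L[6]=2 C[5]=3 → dur=3, Σ=42 | A=load:t6 B=compute:t5 [compute-bound]
step 7: C[6]=4 → dur=4, Σ=46 | A=compute:t6 B=idle [compute-only]

end_cycle[2] = 16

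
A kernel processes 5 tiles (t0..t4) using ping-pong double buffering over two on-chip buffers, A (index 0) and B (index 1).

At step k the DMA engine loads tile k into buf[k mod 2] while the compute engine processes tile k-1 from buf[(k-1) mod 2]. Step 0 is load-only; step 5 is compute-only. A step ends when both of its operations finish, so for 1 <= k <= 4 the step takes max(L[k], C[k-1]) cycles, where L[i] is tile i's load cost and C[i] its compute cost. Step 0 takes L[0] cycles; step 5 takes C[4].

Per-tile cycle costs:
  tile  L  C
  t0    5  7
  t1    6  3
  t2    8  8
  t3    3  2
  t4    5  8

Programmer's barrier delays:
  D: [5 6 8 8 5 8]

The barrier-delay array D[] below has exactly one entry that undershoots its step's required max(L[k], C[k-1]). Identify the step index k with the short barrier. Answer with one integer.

[0] required=L[0]=5=5 vs D=5 ok
[1] required=max(L[1]=6,C[0]=7)=7 vs D=6 SHORT
[2] required=max(L[2]=8,C[1]=3)=8 vs D=8 ok
[3] required=max(L[3]=3,C[2]=8)=8 vs D=8 ok
[4] required=max(L[4]=5,C[3]=2)=5 vs D=5 ok
[5] required=C[4]=8=8 vs D=8 ok

hazard at step 1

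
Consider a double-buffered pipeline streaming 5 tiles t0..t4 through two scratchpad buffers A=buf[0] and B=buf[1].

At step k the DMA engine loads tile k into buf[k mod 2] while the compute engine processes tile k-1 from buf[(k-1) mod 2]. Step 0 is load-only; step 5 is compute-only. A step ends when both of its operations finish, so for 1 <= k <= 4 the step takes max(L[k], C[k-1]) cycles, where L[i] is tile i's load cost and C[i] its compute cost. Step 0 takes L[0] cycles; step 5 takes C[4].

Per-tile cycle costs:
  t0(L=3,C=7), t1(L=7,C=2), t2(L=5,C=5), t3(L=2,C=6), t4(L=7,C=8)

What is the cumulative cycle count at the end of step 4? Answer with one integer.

end_cycle[4] = 27

step 0: L[0]=3 → dur=3, Σ=3 | A=load:t0 B=idle [load-only]
step 1: L[1]=7 C[0]=7 → dur=7, Σ=10 | A=compute:t0 B=load:t1 [tied]
step 2: L[2]=5 C[1]=2 → dur=5, Σ=15 | A=load:t2 B=compute:t1 [load-bound]
step 3: L[3]=2 C[2]=5 → dur=5, Σ=20 | A=compute:t2 B=load:t3 [compute-bound]
step 4: L[4]=7 C[3]=6 → dur=7, Σ=27 | A=load:t4 B=compute:t3 [load-bound]
step 5: C[4]=8 → dur=8, Σ=35 | A=compute:t4 B=idle [compute-only]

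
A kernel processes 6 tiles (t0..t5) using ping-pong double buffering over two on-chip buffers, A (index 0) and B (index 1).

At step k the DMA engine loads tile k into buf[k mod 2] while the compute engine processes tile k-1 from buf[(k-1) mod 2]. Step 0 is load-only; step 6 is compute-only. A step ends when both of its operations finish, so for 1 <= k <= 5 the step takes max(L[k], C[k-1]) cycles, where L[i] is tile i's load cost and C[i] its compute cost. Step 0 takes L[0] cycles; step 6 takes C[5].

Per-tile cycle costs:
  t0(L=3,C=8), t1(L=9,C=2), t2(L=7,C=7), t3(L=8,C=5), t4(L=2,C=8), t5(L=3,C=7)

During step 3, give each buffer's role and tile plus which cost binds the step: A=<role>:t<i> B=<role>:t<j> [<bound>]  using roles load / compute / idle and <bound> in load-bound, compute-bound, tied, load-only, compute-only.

step 3: A=compute:t2 B=load:t3 [load-bound]

[0] DMA t0→A (3c) ∥ CU idle ⇒ 3c, clock 3
[1] DMA t1→B (9c) ∥ CU A:t0 (8c) ⇒ 9c, clock 12
[2] DMA t2→A (7c) ∥ CU B:t1 (2c) ⇒ 7c, clock 19
[3] DMA t3→B (8c) ∥ CU A:t2 (7c) ⇒ 8c, clock 27
[4] DMA t4→A (2c) ∥ CU B:t3 (5c) ⇒ 5c, clock 32
[5] DMA t5→B (3c) ∥ CU A:t4 (8c) ⇒ 8c, clock 40
[6] DMA idle ∥ CU B:t5 (7c) ⇒ 7c, clock 47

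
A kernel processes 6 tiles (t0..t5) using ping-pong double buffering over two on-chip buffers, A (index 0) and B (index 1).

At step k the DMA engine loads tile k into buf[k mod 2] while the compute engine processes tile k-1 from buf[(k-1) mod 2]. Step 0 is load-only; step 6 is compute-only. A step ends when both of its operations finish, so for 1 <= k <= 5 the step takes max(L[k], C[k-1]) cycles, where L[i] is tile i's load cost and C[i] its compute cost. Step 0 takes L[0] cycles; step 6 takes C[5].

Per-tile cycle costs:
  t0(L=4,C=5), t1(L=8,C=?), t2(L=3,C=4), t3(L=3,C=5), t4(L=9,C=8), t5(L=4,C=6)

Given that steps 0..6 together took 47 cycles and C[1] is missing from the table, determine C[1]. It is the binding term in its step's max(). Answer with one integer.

C[1] = 8

step 0 | dur = L[0]=4 = 4
step 1 | dur = max(L[1]=8, C[0]=5) = 8
step 2 | dur = max(L[2]=3, C[1]=?) = C[1]  (unknown; binding)
step 3 | dur = max(L[3]=3, C[2]=4) = 4
step 4 | dur = max(L[4]=9, C[3]=5) = 9
step 5 | dur = max(L[5]=4, C[4]=8) = 8
step 6 | dur = C[5]=6 = 6
sum of known step durations = 39
dur[2] = total - known = 47 - 39 = 8
C[1] is the binding max in step 2, so C[1] = dur[2] = 8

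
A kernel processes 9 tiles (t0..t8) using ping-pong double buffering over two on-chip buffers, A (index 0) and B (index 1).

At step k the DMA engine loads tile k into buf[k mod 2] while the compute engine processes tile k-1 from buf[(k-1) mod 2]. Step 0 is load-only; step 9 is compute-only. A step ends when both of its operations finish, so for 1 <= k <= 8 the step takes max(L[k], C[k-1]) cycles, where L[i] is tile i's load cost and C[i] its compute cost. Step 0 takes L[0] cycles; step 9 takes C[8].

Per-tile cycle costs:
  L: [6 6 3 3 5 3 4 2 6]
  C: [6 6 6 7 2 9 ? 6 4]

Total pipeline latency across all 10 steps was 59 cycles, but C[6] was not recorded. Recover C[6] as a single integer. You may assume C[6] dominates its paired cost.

step 0 | dur = L[0]=6 = 6
step 1 | dur = max(L[1]=6, C[0]=6) = 6
step 2 | dur = max(L[2]=3, C[1]=6) = 6
step 3 | dur = max(L[3]=3, C[2]=6) = 6
step 4 | dur = max(L[4]=5, C[3]=7) = 7
step 5 | dur = max(L[5]=3, C[4]=2) = 3
step 6 | dur = max(L[6]=4, C[5]=9) = 9
step 7 | dur = max(L[7]=2, C[6]=?) = C[6]  (unknown; binding)
step 8 | dur = max(L[8]=6, C[7]=6) = 6
step 9 | dur = C[8]=4 = 4
sum of known step durations = 53
dur[7] = total - known = 59 - 53 = 6
C[6] is the binding max in step 7, so C[6] = dur[7] = 6

C[6] = 6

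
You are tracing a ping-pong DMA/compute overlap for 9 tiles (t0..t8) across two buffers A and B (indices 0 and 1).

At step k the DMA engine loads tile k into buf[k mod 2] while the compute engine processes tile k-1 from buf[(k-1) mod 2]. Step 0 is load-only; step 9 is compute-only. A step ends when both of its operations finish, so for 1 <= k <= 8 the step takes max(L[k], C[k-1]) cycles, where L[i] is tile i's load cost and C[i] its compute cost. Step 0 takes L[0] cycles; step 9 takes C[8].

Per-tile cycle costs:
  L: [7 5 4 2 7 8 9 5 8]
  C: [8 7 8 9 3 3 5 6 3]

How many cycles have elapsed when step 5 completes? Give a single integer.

end_cycle[5] = 47

[0] DMA t0→A (7c) ∥ CU idle ⇒ 7c, clock 7
[1] DMA t1→B (5c) ∥ CU A:t0 (8c) ⇒ 8c, clock 15
[2] DMA t2→A (4c) ∥ CU B:t1 (7c) ⇒ 7c, clock 22
[3] DMA t3→B (2c) ∥ CU A:t2 (8c) ⇒ 8c, clock 30
[4] DMA t4→A (7c) ∥ CU B:t3 (9c) ⇒ 9c, clock 39
[5] DMA t5→B (8c) ∥ CU A:t4 (3c) ⇒ 8c, clock 47
[6] DMA t6→A (9c) ∥ CU B:t5 (3c) ⇒ 9c, clock 56
[7] DMA t7→B (5c) ∥ CU A:t6 (5c) ⇒ 5c, clock 61
[8] DMA t8→A (8c) ∥ CU B:t7 (6c) ⇒ 8c, clock 69
[9] DMA idle ∥ CU A:t8 (3c) ⇒ 3c, clock 72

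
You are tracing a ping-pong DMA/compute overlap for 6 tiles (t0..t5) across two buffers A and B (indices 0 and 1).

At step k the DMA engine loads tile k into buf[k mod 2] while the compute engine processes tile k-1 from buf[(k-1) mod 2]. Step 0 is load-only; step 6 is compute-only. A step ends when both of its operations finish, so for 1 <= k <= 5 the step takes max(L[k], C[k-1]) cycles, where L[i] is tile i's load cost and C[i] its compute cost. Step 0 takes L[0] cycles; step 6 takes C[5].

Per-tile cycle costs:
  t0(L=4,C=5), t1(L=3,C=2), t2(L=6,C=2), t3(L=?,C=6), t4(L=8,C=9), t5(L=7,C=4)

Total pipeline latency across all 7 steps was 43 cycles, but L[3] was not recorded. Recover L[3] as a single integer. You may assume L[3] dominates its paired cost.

step 0 = dur = L[0]=4 = 4
step 1 = dur = max(L[1]=3, C[0]=5) = 5
step 2 = dur = max(L[2]=6, C[1]=2) = 6
step 3 = dur = max(L[3]=?, C[2]=2) = L[3]  (unknown; binding)
step 4 = dur = max(L[4]=8, C[3]=6) = 8
step 5 = dur = max(L[5]=7, C[4]=9) = 9
step 6 = dur = C[5]=4 = 4
sum of known step durations = 36
dur[3] = total - known = 43 - 36 = 7
L[3] is the binding max in step 3, so L[3] = dur[3] = 7

L[3] = 7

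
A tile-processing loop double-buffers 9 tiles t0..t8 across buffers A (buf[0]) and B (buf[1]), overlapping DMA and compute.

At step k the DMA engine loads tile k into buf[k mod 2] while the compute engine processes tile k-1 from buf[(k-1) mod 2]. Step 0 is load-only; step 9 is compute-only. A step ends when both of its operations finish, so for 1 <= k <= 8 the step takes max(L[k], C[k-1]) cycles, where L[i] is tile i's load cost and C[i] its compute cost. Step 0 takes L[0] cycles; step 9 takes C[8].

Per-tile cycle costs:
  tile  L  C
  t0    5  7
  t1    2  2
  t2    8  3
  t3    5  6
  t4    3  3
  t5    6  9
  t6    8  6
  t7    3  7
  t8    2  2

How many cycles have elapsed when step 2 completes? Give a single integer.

  0. 5=5c; end=5; A:t0 B:-
  1. max(2,7)=7c; end=12; A:t0 B:t1
  2. max(8,2)=8c; end=20; A:t2 B:t1
  3. max(5,3)=5c; end=25; A:t2 B:t3
  4. max(3,6)=6c; end=31; A:t4 B:t3
  5. max(6,3)=6c; end=37; A:t4 B:t5
  6. max(8,9)=9c; end=46; A:t6 B:t5
  7. max(3,6)=6c; end=52; A:t6 B:t7
  8. max(2,7)=7c; end=59; A:t8 B:t7
  9. 2=2c; end=61; A:t8 B:t7

end_cycle[2] = 20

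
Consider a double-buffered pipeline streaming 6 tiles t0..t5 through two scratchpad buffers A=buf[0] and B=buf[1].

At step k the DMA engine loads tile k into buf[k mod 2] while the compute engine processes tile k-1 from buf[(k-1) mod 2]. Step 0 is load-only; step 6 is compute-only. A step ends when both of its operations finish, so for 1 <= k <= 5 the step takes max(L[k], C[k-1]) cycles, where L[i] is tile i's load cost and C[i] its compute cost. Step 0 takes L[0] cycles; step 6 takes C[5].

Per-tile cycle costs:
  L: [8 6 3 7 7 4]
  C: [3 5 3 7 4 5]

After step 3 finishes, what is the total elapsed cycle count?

step 0: L[0]=8 → dur=8, Σ=8 | A=load:t0 B=idle [load-only]
step 1: L[1]=6 C[0]=3 → dur=6, Σ=14 | A=compute:t0 B=load:t1 [load-bound]
step 2: L[2]=3 C[1]=5 → dur=5, Σ=19 | A=load:t2 B=compute:t1 [compute-bound]
step 3: L[3]=7 C[2]=3 → dur=7, Σ=26 | A=compute:t2 B=load:t3 [load-bound]
step 4: L[4]=7 C[3]=7 → dur=7, Σ=33 | A=load:t4 B=compute:t3 [tied]
step 5: L[5]=4 C[4]=4 → dur=4, Σ=37 | A=compute:t4 B=load:t5 [tied]
step 6: C[5]=5 → dur=5, Σ=42 | A=idle B=compute:t5 [compute-only]

end_cycle[3] = 26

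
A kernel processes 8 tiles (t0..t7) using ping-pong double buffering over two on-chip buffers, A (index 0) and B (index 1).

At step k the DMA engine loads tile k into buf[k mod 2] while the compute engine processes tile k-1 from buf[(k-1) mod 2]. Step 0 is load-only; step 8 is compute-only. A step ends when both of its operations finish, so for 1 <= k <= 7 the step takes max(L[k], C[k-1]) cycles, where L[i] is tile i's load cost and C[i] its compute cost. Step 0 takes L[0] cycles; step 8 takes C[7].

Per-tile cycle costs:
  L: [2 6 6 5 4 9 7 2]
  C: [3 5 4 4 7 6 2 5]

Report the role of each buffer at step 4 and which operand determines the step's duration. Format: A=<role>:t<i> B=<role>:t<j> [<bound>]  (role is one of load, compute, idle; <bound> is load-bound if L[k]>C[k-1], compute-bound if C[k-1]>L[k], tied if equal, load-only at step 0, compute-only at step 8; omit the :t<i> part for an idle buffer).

step 4: A=load:t4 B=compute:t3 [tied]

[0] DMA t0→A (2c) ∥ CU idle ⇒ 2c, clock 2
[1] DMA t1→B (6c) ∥ CU A:t0 (3c) ⇒ 6c, clock 8
[2] DMA t2→A (6c) ∥ CU B:t1 (5c) ⇒ 6c, clock 14
[3] DMA t3→B (5c) ∥ CU A:t2 (4c) ⇒ 5c, clock 19
[4] DMA t4→A (4c) ∥ CU B:t3 (4c) ⇒ 4c, clock 23
[5] DMA t5→B (9c) ∥ CU A:t4 (7c) ⇒ 9c, clock 32
[6] DMA t6→A (7c) ∥ CU B:t5 (6c) ⇒ 7c, clock 39
[7] DMA t7→B (2c) ∥ CU A:t6 (2c) ⇒ 2c, clock 41
[8] DMA idle ∥ CU B:t7 (5c) ⇒ 5c, clock 46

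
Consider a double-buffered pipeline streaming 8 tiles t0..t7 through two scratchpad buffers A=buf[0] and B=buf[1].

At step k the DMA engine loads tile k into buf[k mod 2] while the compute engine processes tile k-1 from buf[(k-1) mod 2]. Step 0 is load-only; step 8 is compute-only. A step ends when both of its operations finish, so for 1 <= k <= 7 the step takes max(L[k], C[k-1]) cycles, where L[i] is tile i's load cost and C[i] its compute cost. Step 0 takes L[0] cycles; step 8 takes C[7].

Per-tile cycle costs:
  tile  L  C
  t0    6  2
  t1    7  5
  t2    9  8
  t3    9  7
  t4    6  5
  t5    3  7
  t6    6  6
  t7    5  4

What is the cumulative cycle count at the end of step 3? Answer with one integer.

[0] DMA t0→A (6c) ∥ CU idle ⇒ 6c, clock 6
[1] DMA t1→B (7c) ∥ CU A:t0 (2c) ⇒ 7c, clock 13
[2] DMA t2→A (9c) ∥ CU B:t1 (5c) ⇒ 9c, clock 22
[3] DMA t3→B (9c) ∥ CU A:t2 (8c) ⇒ 9c, clock 31
[4] DMA t4→A (6c) ∥ CU B:t3 (7c) ⇒ 7c, clock 38
[5] DMA t5→B (3c) ∥ CU A:t4 (5c) ⇒ 5c, clock 43
[6] DMA t6→A (6c) ∥ CU B:t5 (7c) ⇒ 7c, clock 50
[7] DMA t7→B (5c) ∥ CU A:t6 (6c) ⇒ 6c, clock 56
[8] DMA idle ∥ CU B:t7 (4c) ⇒ 4c, clock 60

end_cycle[3] = 31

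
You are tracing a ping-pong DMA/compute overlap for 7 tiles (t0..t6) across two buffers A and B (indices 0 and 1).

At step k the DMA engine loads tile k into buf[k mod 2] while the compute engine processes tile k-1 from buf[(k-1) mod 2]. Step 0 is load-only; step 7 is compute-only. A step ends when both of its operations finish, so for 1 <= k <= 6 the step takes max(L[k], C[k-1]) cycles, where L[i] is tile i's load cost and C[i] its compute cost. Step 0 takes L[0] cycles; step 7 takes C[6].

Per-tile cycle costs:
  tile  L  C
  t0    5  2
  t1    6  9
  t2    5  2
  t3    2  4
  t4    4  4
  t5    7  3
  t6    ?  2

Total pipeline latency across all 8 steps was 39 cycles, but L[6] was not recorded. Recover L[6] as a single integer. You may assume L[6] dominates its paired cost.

L[6] = 4

step 0 → dur = L[0]=5 = 5
step 1 → dur = max(L[1]=6, C[0]=2) = 6
step 2 → dur = max(L[2]=5, C[1]=9) = 9
step 3 → dur = max(L[3]=2, C[2]=2) = 2
step 4 → dur = max(L[4]=4, C[3]=4) = 4
step 5 → dur = max(L[5]=7, C[4]=4) = 7
step 6 → dur = max(L[6]=?, C[5]=3) = L[6]  (unknown; binding)
step 7 → dur = C[6]=2 = 2
sum of known step durations = 35
dur[6] = total - known = 39 - 35 = 4
L[6] is the binding max in step 6, so L[6] = dur[6] = 4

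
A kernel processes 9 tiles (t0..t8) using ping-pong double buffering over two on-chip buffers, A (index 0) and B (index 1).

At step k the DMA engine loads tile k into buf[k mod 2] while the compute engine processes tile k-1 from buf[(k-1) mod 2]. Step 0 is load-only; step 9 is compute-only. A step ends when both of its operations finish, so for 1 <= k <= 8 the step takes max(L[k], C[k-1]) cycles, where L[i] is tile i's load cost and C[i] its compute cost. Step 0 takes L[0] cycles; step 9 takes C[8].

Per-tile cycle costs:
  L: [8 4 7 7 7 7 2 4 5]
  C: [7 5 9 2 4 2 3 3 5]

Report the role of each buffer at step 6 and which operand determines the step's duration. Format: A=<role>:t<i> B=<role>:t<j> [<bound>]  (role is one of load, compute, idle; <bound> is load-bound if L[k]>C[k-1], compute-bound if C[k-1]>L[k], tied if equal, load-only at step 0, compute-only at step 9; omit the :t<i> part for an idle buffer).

step 6: A=load:t6 B=compute:t5 [tied]

[0] DMA t0→A (8c) ∥ CU idle ⇒ 8c, clock 8
[1] DMA t1→B (4c) ∥ CU A:t0 (7c) ⇒ 7c, clock 15
[2] DMA t2→A (7c) ∥ CU B:t1 (5c) ⇒ 7c, clock 22
[3] DMA t3→B (7c) ∥ CU A:t2 (9c) ⇒ 9c, clock 31
[4] DMA t4→A (7c) ∥ CU B:t3 (2c) ⇒ 7c, clock 38
[5] DMA t5→B (7c) ∥ CU A:t4 (4c) ⇒ 7c, clock 45
[6] DMA t6→A (2c) ∥ CU B:t5 (2c) ⇒ 2c, clock 47
[7] DMA t7→B (4c) ∥ CU A:t6 (3c) ⇒ 4c, clock 51
[8] DMA t8→A (5c) ∥ CU B:t7 (3c) ⇒ 5c, clock 56
[9] DMA idle ∥ CU A:t8 (5c) ⇒ 5c, clock 61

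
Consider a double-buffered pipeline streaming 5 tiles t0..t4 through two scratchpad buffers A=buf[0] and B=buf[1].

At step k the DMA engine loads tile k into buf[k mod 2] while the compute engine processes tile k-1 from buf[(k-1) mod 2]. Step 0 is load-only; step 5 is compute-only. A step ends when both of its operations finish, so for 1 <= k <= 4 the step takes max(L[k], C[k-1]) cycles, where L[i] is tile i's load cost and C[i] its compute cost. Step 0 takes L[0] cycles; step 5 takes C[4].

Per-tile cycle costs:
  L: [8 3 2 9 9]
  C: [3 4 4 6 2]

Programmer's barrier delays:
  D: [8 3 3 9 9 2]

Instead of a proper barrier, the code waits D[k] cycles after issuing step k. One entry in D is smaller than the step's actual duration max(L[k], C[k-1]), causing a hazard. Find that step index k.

hazard at step 2

[0] required=L[0]=8=8 vs D=8 ok
[1] required=max(L[1]=3,C[0]=3)=3 vs D=3 ok
[2] required=max(L[2]=2,C[1]=4)=4 vs D=3 SHORT
[3] required=max(L[3]=9,C[2]=4)=9 vs D=9 ok
[4] required=max(L[4]=9,C[3]=6)=9 vs D=9 ok
[5] required=C[4]=2=2 vs D=2 ok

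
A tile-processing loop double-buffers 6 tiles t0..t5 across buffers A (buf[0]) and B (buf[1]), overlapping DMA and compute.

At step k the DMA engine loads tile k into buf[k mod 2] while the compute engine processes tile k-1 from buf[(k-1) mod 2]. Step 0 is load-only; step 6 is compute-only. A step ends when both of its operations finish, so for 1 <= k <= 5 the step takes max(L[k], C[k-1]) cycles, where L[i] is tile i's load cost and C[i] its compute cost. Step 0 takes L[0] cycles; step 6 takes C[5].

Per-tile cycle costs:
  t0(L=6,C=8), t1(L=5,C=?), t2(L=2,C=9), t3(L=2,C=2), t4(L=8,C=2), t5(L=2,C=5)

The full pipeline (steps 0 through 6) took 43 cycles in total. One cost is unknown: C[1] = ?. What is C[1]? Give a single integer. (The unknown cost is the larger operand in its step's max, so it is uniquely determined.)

step 0 → dur = L[0]=6 = 6
step 1 → dur = max(L[1]=5, C[0]=8) = 8
step 2 → dur = max(L[2]=2, C[1]=?) = C[1]  (unknown; binding)
step 3 → dur = max(L[3]=2, C[2]=9) = 9
step 4 → dur = max(L[4]=8, C[3]=2) = 8
step 5 → dur = max(L[5]=2, C[4]=2) = 2
step 6 → dur = C[5]=5 = 5
sum of known step durations = 38
dur[2] = total - known = 43 - 38 = 5
C[1] is the binding max in step 2, so C[1] = dur[2] = 5

C[1] = 5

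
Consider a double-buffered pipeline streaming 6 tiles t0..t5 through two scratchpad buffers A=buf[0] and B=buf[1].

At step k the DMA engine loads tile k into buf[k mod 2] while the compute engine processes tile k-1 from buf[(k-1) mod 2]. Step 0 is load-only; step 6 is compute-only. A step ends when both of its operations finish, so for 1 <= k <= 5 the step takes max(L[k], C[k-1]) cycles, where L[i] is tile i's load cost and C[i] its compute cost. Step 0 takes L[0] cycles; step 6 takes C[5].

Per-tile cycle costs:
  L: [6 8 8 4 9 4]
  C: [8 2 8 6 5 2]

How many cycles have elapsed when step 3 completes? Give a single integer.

end_cycle[3] = 30

[0] DMA t0→A (6c) ∥ CU idle ⇒ 6c, clock 6
[1] DMA t1→B (8c) ∥ CU A:t0 (8c) ⇒ 8c, clock 14
[2] DMA t2→A (8c) ∥ CU B:t1 (2c) ⇒ 8c, clock 22
[3] DMA t3→B (4c) ∥ CU A:t2 (8c) ⇒ 8c, clock 30
[4] DMA t4→A (9c) ∥ CU B:t3 (6c) ⇒ 9c, clock 39
[5] DMA t5→B (4c) ∥ CU A:t4 (5c) ⇒ 5c, clock 44
[6] DMA idle ∥ CU B:t5 (2c) ⇒ 2c, clock 46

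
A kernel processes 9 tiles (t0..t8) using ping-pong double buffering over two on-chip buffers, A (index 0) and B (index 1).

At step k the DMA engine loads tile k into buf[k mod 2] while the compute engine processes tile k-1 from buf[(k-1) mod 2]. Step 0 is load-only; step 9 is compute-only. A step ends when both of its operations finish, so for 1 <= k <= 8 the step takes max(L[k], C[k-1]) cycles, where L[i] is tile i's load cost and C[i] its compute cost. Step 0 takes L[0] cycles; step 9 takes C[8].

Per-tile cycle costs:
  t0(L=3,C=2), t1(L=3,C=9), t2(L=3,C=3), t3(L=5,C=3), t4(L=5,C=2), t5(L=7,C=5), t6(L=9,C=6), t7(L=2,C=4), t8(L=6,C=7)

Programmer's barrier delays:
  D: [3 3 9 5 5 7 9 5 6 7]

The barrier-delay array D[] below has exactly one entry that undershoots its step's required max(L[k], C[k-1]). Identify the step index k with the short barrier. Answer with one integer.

hazard at step 7

k=0 barrier L[0]=3→3c, D[0]=3 ok
k=1 barrier max(L[1]=3,C[0]=2)→3c, D[1]=3 ok
k=2 barrier max(L[2]=3,C[1]=9)→9c, D[2]=9 ok
k=3 barrier max(L[3]=5,C[2]=3)→5c, D[3]=5 ok
k=4 barrier max(L[4]=5,C[3]=3)→5c, D[4]=5 ok
k=5 barrier max(L[5]=7,C[4]=2)→7c, D[5]=7 ok
k=6 barrier max(L[6]=9,C[5]=5)→9c, D[6]=9 ok
k=7 barrier max(L[7]=2,C[6]=6)→6c, D[7]=5 SHORT
k=8 barrier max(L[8]=6,C[7]=4)→6c, D[8]=6 ok
k=9 barrier C[8]=7→7c, D[9]=7 ok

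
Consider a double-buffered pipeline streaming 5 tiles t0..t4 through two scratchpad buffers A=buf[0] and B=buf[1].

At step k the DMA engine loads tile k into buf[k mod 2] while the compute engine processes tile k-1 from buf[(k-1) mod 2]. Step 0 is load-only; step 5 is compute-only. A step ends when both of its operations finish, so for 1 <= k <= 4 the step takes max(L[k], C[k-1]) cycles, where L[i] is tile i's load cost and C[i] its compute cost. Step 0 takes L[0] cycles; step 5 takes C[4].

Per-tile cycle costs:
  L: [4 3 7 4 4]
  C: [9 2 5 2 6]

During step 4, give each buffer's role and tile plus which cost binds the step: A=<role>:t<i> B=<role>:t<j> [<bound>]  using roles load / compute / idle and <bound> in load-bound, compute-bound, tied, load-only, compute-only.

step 0: L[0]=4 → dur=4, Σ=4 | A=load:t0 B=idle [load-only]
step 1: L[1]=3 C[0]=9 → dur=9, Σ=13 | A=compute:t0 B=load:t1 [compute-bound]
step 2: L[2]=7 C[1]=2 → dur=7, Σ=20 | A=load:t2 B=compute:t1 [load-bound]
step 3: L[3]=4 C[2]=5 → dur=5, Σ=25 | A=compute:t2 B=load:t3 [compute-bound]
step 4: L[4]=4 C[3]=2 → dur=4, Σ=29 | A=load:t4 B=compute:t3 [load-bound]
step 5: C[4]=6 → dur=6, Σ=35 | A=compute:t4 B=idle [compute-only]

step 4: A=load:t4 B=compute:t3 [load-bound]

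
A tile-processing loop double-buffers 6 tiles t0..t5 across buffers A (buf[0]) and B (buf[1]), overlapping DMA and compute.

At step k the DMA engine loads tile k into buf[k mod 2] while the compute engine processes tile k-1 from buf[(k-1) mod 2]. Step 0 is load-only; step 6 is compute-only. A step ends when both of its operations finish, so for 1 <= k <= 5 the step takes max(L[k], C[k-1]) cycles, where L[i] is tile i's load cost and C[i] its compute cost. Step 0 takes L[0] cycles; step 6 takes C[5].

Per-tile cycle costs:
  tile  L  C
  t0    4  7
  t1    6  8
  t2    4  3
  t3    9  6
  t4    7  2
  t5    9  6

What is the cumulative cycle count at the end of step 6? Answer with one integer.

end_cycle[6] = 50

step 0: L[0]=4 → dur=4, Σ=4 | A=load:t0 B=idle [load-only]
step 1: L[1]=6 C[0]=7 → dur=7, Σ=11 | A=compute:t0 B=load:t1 [compute-bound]
step 2: L[2]=4 C[1]=8 → dur=8, Σ=19 | A=load:t2 B=compute:t1 [compute-bound]
step 3: L[3]=9 C[2]=3 → dur=9, Σ=28 | A=compute:t2 B=load:t3 [load-bound]
step 4: L[4]=7 C[3]=6 → dur=7, Σ=35 | A=load:t4 B=compute:t3 [load-bound]
step 5: L[5]=9 C[4]=2 → dur=9, Σ=44 | A=compute:t4 B=load:t5 [load-bound]
step 6: C[5]=6 → dur=6, Σ=50 | A=idle B=compute:t5 [compute-only]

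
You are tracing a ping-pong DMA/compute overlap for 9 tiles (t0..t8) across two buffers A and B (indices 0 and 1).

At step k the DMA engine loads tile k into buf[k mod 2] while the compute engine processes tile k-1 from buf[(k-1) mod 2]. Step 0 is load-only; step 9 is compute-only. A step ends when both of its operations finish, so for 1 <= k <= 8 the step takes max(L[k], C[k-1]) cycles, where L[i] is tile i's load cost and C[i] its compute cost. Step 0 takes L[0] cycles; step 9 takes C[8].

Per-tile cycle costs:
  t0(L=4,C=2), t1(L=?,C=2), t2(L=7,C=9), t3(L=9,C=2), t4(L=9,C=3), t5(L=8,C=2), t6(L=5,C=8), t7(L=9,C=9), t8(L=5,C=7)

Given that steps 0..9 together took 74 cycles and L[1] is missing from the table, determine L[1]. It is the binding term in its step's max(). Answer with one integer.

L[1] = 7

step 0: dur = L[0]=4 = 4
step 1: dur = max(L[1]=?, C[0]=2) = L[1]  (unknown; binding)
step 2: dur = max(L[2]=7, C[1]=2) = 7
step 3: dur = max(L[3]=9, C[2]=9) = 9
step 4: dur = max(L[4]=9, C[3]=2) = 9
step 5: dur = max(L[5]=8, C[4]=3) = 8
step 6: dur = max(L[6]=5, C[5]=2) = 5
step 7: dur = max(L[7]=9, C[6]=8) = 9
step 8: dur = max(L[8]=5, C[7]=9) = 9
step 9: dur = C[8]=7 = 7
sum of known step durations = 67
dur[1] = total - known = 74 - 67 = 7
L[1] is the binding max in step 1, so L[1] = dur[1] = 7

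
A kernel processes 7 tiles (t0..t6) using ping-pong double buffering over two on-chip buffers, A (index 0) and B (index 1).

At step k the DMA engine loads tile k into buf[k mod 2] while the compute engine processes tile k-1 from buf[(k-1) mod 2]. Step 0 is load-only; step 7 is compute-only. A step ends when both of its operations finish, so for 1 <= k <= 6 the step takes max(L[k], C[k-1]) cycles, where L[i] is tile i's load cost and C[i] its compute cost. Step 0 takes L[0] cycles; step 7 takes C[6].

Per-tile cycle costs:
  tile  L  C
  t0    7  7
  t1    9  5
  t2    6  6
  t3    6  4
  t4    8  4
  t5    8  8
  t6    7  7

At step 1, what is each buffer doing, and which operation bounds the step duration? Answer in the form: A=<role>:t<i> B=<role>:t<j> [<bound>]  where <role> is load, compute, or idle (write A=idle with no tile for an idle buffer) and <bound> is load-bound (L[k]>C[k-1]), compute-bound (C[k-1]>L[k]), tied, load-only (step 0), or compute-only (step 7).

step 1: A=compute:t0 B=load:t1 [load-bound]

  0. 7=7c; end=7; A:t0 B:-
  1. max(9,7)=9c; end=16; A:t0 B:t1
  2. max(6,5)=6c; end=22; A:t2 B:t1
  3. max(6,6)=6c; end=28; A:t2 B:t3
  4. max(8,4)=8c; end=36; A:t4 B:t3
  5. max(8,4)=8c; end=44; A:t4 B:t5
  6. max(7,8)=8c; end=52; A:t6 B:t5
  7. 7=7c; end=59; A:t6 B:t5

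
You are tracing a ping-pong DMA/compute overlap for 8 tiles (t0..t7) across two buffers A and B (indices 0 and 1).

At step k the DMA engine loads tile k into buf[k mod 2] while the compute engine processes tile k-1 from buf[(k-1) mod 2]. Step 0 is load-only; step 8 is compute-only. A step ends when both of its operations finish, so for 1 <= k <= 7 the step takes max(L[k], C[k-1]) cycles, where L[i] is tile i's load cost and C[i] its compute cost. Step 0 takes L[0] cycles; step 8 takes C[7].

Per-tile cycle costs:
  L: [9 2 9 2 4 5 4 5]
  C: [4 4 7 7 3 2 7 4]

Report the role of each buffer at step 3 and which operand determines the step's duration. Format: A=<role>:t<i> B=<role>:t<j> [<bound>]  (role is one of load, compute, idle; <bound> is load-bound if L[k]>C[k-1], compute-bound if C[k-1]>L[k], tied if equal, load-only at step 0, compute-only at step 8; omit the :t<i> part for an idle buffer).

step 3: A=compute:t2 B=load:t3 [compute-bound]

  0. 9=9c; end=9; A:t0 B:-
  1. max(2,4)=4c; end=13; A:t0 B:t1
  2. max(9,4)=9c; end=22; A:t2 B:t1
  3. max(2,7)=7c; end=29; A:t2 B:t3
  4. max(4,7)=7c; end=36; A:t4 B:t3
  5. max(5,3)=5c; end=41; A:t4 B:t5
  6. max(4,2)=4c; end=45; A:t6 B:t5
  7. max(5,7)=7c; end=52; A:t6 B:t7
  8. 4=4c; end=56; A:t6 B:t7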